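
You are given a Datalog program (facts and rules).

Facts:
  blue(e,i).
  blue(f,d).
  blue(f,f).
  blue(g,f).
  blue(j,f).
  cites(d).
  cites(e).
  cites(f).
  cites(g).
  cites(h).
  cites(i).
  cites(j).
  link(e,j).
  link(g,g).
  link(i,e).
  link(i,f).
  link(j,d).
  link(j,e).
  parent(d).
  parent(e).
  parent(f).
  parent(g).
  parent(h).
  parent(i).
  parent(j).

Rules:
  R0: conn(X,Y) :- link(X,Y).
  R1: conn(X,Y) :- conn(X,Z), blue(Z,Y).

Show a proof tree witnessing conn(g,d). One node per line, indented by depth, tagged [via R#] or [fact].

round 1: derive conn(e,j) via R0 from link(e,j)
round 1: derive conn(g,g) via R0 from link(g,g)
round 1: derive conn(i,e) via R0 from link(i,e)
round 1: derive conn(i,f) via R0 from link(i,f)
round 1: derive conn(j,d) via R0 from link(j,d)
round 1: derive conn(j,e) via R0 from link(j,e)
round 2: derive conn(e,f) via R1 from conn(e,j), blue(j,f)
round 2: derive conn(g,f) via R1 from conn(g,g), blue(g,f)
round 2: derive conn(i,d) via R1 from conn(i,f), blue(f,d)
round 2: derive conn(i,i) via R1 from conn(i,e), blue(e,i)
round 2: derive conn(j,i) via R1 from conn(j,e), blue(e,i)
round 3: derive conn(e,d) via R1 from conn(e,f), blue(f,d)
round 3: derive conn(g,d) via R1 from conn(g,f), blue(f,d)

conn(g,d)  [via R1]
  conn(g,f)  [via R1]
    conn(g,g)  [via R0]
      link(g,g)  [fact]
    blue(g,f)  [fact]
  blue(f,d)  [fact]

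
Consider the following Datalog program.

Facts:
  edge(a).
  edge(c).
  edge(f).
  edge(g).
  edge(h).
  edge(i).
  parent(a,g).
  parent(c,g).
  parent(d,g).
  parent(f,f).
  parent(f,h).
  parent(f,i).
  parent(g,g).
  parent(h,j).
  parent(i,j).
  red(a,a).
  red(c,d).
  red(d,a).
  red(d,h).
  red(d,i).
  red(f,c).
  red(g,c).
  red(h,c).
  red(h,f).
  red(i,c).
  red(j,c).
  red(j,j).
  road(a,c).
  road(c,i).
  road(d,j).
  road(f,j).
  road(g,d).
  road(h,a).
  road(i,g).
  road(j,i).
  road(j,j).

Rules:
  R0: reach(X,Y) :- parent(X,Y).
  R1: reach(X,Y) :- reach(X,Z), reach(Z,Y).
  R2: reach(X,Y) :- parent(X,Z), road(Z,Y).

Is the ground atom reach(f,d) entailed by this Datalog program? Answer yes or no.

yes

round 1: derive reach(a,g) via R0 from parent(a,g)
round 1: derive reach(c,g) via R0 from parent(c,g)
round 1: derive reach(d,g) via R0 from parent(d,g)
round 1: derive reach(f,f) via R0 from parent(f,f)
round 1: derive reach(f,h) via R0 from parent(f,h)
round 1: derive reach(f,i) via R0 from parent(f,i)
round 1: derive reach(g,g) via R0 from parent(g,g)
round 1: derive reach(h,j) via R0 from parent(h,j)
round 1: derive reach(i,j) via R0 from parent(i,j)
round 1: derive reach(a,d) via R2 from parent(a,g), road(g,d)
round 1: derive reach(c,d) via R2 from parent(c,g), road(g,d)
round 1: derive reach(d,d) via R2 from parent(d,g), road(g,d)
round 1: derive reach(f,a) via R2 from parent(f,h), road(h,a)
round 1: derive reach(f,g) via R2 from parent(f,i), road(i,g)
round 1: derive reach(f,j) via R2 from parent(f,f), road(f,j)
round 1: derive reach(g,d) via R2 from parent(g,g), road(g,d)
round 1: derive reach(h,i) via R2 from parent(h,j), road(j,i)
round 1: derive reach(i,i) via R2 from parent(i,j), road(j,i)
round 2: derive reach(f,d) via R1 from reach(f,a), reach(a,d)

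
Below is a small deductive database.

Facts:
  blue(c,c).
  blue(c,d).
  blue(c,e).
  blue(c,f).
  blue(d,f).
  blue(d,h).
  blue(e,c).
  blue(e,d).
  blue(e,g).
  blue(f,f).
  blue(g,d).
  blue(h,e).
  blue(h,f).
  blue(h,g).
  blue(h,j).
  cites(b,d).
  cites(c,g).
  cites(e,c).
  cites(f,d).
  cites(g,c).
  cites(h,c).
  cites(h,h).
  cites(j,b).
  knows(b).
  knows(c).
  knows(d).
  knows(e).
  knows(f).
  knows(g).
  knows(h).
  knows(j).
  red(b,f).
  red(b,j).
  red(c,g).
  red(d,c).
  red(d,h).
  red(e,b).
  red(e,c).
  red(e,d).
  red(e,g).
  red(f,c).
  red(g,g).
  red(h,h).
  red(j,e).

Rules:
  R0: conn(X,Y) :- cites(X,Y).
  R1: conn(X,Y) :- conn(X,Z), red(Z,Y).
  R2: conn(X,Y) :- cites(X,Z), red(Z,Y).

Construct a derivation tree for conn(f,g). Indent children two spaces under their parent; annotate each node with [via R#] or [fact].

round 1: derive conn(b,d) via R0 from cites(b,d)
round 1: derive conn(c,g) via R0 from cites(c,g)
round 1: derive conn(e,c) via R0 from cites(e,c)
round 1: derive conn(f,d) via R0 from cites(f,d)
round 1: derive conn(g,c) via R0 from cites(g,c)
round 1: derive conn(h,c) via R0 from cites(h,c)
round 1: derive conn(h,h) via R0 from cites(h,h)
round 1: derive conn(j,b) via R0 from cites(j,b)
round 1: derive conn(b,c) via R2 from cites(b,d), red(d,c)
round 1: derive conn(b,h) via R2 from cites(b,d), red(d,h)
round 1: derive conn(e,g) via R2 from cites(e,c), red(c,g)
round 1: derive conn(f,c) via R2 from cites(f,d), red(d,c)
round 1: derive conn(f,h) via R2 from cites(f,d), red(d,h)
round 1: derive conn(g,g) via R2 from cites(g,c), red(c,g)
round 1: derive conn(h,g) via R2 from cites(h,c), red(c,g)
round 1: derive conn(j,f) via R2 from cites(j,b), red(b,f)
round 1: derive conn(j,j) via R2 from cites(j,b), red(b,j)
round 2: derive conn(b,g) via R1 from conn(b,c), red(c,g)
round 2: derive conn(f,g) via R1 from conn(f,c), red(c,g)
round 2: derive conn(j,c) via R1 from conn(j,f), red(f,c)
round 2: derive conn(j,e) via R1 from conn(j,j), red(j,e)
round 3: derive conn(j,d) via R1 from conn(j,e), red(e,d)
round 3: derive conn(j,g) via R1 from conn(j,c), red(c,g)
round 4: derive conn(j,h) via R1 from conn(j,d), red(d,h)

conn(f,g)  [via R1]
  conn(f,c)  [via R2]
    cites(f,d)  [fact]
    red(d,c)  [fact]
  red(c,g)  [fact]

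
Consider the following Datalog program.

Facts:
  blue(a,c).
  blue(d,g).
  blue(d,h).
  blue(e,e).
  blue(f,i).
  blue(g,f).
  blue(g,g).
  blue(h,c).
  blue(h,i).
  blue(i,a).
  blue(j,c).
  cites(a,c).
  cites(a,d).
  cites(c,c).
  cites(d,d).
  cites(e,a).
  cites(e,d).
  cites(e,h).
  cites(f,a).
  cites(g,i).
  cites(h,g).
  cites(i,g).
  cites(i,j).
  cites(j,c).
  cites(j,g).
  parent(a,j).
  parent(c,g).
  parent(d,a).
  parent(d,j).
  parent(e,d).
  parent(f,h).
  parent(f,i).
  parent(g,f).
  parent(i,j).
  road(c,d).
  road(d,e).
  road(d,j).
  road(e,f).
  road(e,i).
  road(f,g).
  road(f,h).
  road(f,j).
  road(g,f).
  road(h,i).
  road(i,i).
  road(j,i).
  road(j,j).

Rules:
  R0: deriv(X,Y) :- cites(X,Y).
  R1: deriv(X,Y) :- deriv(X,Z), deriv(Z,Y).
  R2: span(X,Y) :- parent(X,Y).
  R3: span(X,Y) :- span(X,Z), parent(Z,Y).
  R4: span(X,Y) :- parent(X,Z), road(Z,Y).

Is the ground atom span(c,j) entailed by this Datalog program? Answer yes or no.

round 1: derive span(a,j) via R2 from parent(a,j)
round 1: derive span(c,g) via R2 from parent(c,g)
round 1: derive span(d,a) via R2 from parent(d,a)
round 1: derive span(d,j) via R2 from parent(d,j)
round 1: derive span(e,d) via R2 from parent(e,d)
round 1: derive span(f,h) via R2 from parent(f,h)
round 1: derive span(f,i) via R2 from parent(f,i)
round 1: derive span(g,f) via R2 from parent(g,f)
round 1: derive span(i,j) via R2 from parent(i,j)
round 1: derive span(a,i) via R4 from parent(a,j), road(j,i)
round 1: derive span(c,f) via R4 from parent(c,g), road(g,f)
round 1: derive span(d,i) via R4 from parent(d,j), road(j,i)
round 1: derive span(e,e) via R4 from parent(e,d), road(d,e)
round 1: derive span(e,j) via R4 from parent(e,d), road(d,j)
round 1: derive span(g,g) via R4 from parent(g,f), road(f,g)
round 1: derive span(g,h) via R4 from parent(g,f), road(f,h)
round 1: derive span(g,j) via R4 from parent(g,f), road(f,j)
round 1: derive span(i,i) via R4 from parent(i,j), road(j,i)
round 2: derive span(c,h) via R3 from span(c,f), parent(f,h)
round 2: derive span(c,i) via R3 from span(c,f), parent(f,i)
round 2: derive span(e,a) via R3 from span(e,d), parent(d,a)
round 2: derive span(f,j) via R3 from span(f,i), parent(i,j)
round 2: derive span(g,i) via R3 from span(g,f), parent(f,i)
round 3: derive span(c,j) via R3 from span(c,i), parent(i,j)

yes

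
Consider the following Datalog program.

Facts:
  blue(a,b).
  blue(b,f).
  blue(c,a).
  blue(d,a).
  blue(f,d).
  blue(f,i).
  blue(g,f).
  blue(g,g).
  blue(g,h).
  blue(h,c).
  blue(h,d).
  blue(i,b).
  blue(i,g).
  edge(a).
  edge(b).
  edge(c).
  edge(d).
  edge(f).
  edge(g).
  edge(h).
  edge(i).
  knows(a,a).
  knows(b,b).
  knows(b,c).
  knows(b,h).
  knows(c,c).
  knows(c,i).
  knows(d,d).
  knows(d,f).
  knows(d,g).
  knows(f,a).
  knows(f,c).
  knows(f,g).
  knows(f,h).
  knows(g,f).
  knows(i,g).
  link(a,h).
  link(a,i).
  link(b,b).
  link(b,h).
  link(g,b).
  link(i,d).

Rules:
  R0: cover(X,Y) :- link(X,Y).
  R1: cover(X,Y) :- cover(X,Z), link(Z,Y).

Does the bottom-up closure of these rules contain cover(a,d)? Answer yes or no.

yes

round 1: derive cover(a,h) via R0 from link(a,h)
round 1: derive cover(a,i) via R0 from link(a,i)
round 1: derive cover(b,b) via R0 from link(b,b)
round 1: derive cover(b,h) via R0 from link(b,h)
round 1: derive cover(g,b) via R0 from link(g,b)
round 1: derive cover(i,d) via R0 from link(i,d)
round 2: derive cover(a,d) via R1 from cover(a,i), link(i,d)
round 2: derive cover(g,h) via R1 from cover(g,b), link(b,h)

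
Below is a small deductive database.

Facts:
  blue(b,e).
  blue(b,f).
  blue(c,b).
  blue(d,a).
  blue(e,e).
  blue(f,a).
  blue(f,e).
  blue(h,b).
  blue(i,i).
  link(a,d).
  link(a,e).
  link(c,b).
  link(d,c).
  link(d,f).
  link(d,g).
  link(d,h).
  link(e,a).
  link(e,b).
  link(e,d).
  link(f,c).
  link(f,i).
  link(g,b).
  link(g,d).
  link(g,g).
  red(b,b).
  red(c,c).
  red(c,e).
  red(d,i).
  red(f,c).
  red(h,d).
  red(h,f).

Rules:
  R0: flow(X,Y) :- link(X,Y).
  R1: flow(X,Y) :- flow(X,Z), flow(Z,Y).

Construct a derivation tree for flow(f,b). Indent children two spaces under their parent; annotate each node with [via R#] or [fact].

flow(f,b)  [via R1]
  flow(f,c)  [via R0]
    link(f,c)  [fact]
  flow(c,b)  [via R0]
    link(c,b)  [fact]

round 1: derive flow(a,d) via R0 from link(a,d)
round 1: derive flow(a,e) via R0 from link(a,e)
round 1: derive flow(c,b) via R0 from link(c,b)
round 1: derive flow(d,c) via R0 from link(d,c)
round 1: derive flow(d,f) via R0 from link(d,f)
round 1: derive flow(d,g) via R0 from link(d,g)
round 1: derive flow(d,h) via R0 from link(d,h)
round 1: derive flow(e,a) via R0 from link(e,a)
round 1: derive flow(e,b) via R0 from link(e,b)
round 1: derive flow(e,d) via R0 from link(e,d)
round 1: derive flow(f,c) via R0 from link(f,c)
round 1: derive flow(f,i) via R0 from link(f,i)
round 1: derive flow(g,b) via R0 from link(g,b)
round 1: derive flow(g,d) via R0 from link(g,d)
round 1: derive flow(g,g) via R0 from link(g,g)
round 2: derive flow(a,a) via R1 from flow(a,e), flow(e,a)
round 2: derive flow(a,b) via R1 from flow(a,e), flow(e,b)
round 2: derive flow(a,c) via R1 from flow(a,d), flow(d,c)
round 2: derive flow(a,f) via R1 from flow(a,d), flow(d,f)
round 2: derive flow(a,g) via R1 from flow(a,d), flow(d,g)
round 2: derive flow(a,h) via R1 from flow(a,d), flow(d,h)
round 2: derive flow(d,b) via R1 from flow(d,c), flow(c,b)
round 2: derive flow(d,d) via R1 from flow(d,g), flow(g,d)
round 2: derive flow(d,i) via R1 from flow(d,f), flow(f,i)
round 2: derive flow(e,c) via R1 from flow(e,d), flow(d,c)
round 2: derive flow(e,e) via R1 from flow(e,a), flow(a,e)
round 2: derive flow(e,f) via R1 from flow(e,d), flow(d,f)
round 2: derive flow(e,g) via R1 from flow(e,d), flow(d,g)
round 2: derive flow(e,h) via R1 from flow(e,d), flow(d,h)
round 2: derive flow(f,b) via R1 from flow(f,c), flow(c,b)
round 2: derive flow(g,c) via R1 from flow(g,d), flow(d,c)
round 2: derive flow(g,f) via R1 from flow(g,d), flow(d,f)
round 2: derive flow(g,h) via R1 from flow(g,d), flow(d,h)
round 3: derive flow(a,i) via R1 from flow(a,d), flow(d,i)
round 3: derive flow(e,i) via R1 from flow(e,d), flow(d,i)
round 3: derive flow(g,i) via R1 from flow(g,d), flow(d,i)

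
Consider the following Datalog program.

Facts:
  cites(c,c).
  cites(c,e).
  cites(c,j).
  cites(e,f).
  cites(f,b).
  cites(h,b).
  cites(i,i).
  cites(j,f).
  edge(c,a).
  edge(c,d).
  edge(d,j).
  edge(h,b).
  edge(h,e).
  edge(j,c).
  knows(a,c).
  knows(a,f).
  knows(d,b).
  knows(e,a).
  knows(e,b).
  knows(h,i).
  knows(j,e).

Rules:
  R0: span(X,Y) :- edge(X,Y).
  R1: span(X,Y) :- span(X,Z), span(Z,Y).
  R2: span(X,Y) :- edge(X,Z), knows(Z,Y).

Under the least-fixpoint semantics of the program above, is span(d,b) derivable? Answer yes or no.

round 1: derive span(c,a) via R0 from edge(c,a)
round 1: derive span(c,d) via R0 from edge(c,d)
round 1: derive span(d,j) via R0 from edge(d,j)
round 1: derive span(h,b) via R0 from edge(h,b)
round 1: derive span(h,e) via R0 from edge(h,e)
round 1: derive span(j,c) via R0 from edge(j,c)
round 1: derive span(c,b) via R2 from edge(c,d), knows(d,b)
round 1: derive span(c,c) via R2 from edge(c,a), knows(a,c)
round 1: derive span(c,f) via R2 from edge(c,a), knows(a,f)
round 1: derive span(d,e) via R2 from edge(d,j), knows(j,e)
round 1: derive span(h,a) via R2 from edge(h,e), knows(e,a)
round 2: derive span(c,e) via R1 from span(c,d), span(d,e)
round 2: derive span(c,j) via R1 from span(c,d), span(d,j)
round 2: derive span(d,c) via R1 from span(d,j), span(j,c)
round 2: derive span(j,a) via R1 from span(j,c), span(c,a)
round 2: derive span(j,b) via R1 from span(j,c), span(c,b)
round 2: derive span(j,d) via R1 from span(j,c), span(c,d)
round 2: derive span(j,f) via R1 from span(j,c), span(c,f)
round 3: derive span(d,a) via R1 from span(d,c), span(c,a)
round 3: derive span(d,b) via R1 from span(d,c), span(c,b)
round 3: derive span(d,d) via R1 from span(d,c), span(c,d)
round 3: derive span(d,f) via R1 from span(d,c), span(c,f)
round 3: derive span(j,e) via R1 from span(j,c), span(c,e)
round 3: derive span(j,j) via R1 from span(j,c), span(c,j)

yes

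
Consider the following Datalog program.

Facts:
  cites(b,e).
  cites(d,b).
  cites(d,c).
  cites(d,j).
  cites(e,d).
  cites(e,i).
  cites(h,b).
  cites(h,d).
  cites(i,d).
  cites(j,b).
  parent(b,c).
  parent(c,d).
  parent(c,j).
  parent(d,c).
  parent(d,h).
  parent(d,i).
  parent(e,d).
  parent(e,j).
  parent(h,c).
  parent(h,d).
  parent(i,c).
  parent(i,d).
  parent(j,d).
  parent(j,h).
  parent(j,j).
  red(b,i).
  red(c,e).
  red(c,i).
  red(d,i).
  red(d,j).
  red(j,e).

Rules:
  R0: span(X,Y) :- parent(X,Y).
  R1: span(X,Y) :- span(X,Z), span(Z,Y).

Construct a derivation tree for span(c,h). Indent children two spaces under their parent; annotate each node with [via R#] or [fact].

span(c,h)  [via R1]
  span(c,d)  [via R0]
    parent(c,d)  [fact]
  span(d,h)  [via R0]
    parent(d,h)  [fact]

round 1: derive span(b,c) via R0 from parent(b,c)
round 1: derive span(c,d) via R0 from parent(c,d)
round 1: derive span(c,j) via R0 from parent(c,j)
round 1: derive span(d,c) via R0 from parent(d,c)
round 1: derive span(d,h) via R0 from parent(d,h)
round 1: derive span(d,i) via R0 from parent(d,i)
round 1: derive span(e,d) via R0 from parent(e,d)
round 1: derive span(e,j) via R0 from parent(e,j)
round 1: derive span(h,c) via R0 from parent(h,c)
round 1: derive span(h,d) via R0 from parent(h,d)
round 1: derive span(i,c) via R0 from parent(i,c)
round 1: derive span(i,d) via R0 from parent(i,d)
round 1: derive span(j,d) via R0 from parent(j,d)
round 1: derive span(j,h) via R0 from parent(j,h)
round 1: derive span(j,j) via R0 from parent(j,j)
round 2: derive span(b,d) via R1 from span(b,c), span(c,d)
round 2: derive span(b,j) via R1 from span(b,c), span(c,j)
round 2: derive span(c,c) via R1 from span(c,d), span(d,c)
round 2: derive span(c,h) via R1 from span(c,d), span(d,h)
round 2: derive span(c,i) via R1 from span(c,d), span(d,i)
round 2: derive span(d,d) via R1 from span(d,c), span(c,d)
round 2: derive span(d,j) via R1 from span(d,c), span(c,j)
round 2: derive span(e,c) via R1 from span(e,d), span(d,c)
round 2: derive span(e,h) via R1 from span(e,d), span(d,h)
round 2: derive span(e,i) via R1 from span(e,d), span(d,i)
round 2: derive span(h,h) via R1 from span(h,d), span(d,h)
round 2: derive span(h,i) via R1 from span(h,d), span(d,i)
round 2: derive span(h,j) via R1 from span(h,c), span(c,j)
round 2: derive span(i,h) via R1 from span(i,d), span(d,h)
round 2: derive span(i,i) via R1 from span(i,d), span(d,i)
round 2: derive span(i,j) via R1 from span(i,c), span(c,j)
round 2: derive span(j,c) via R1 from span(j,d), span(d,c)
round 2: derive span(j,i) via R1 from span(j,d), span(d,i)
round 3: derive span(b,h) via R1 from span(b,c), span(c,h)
round 3: derive span(b,i) via R1 from span(b,c), span(c,i)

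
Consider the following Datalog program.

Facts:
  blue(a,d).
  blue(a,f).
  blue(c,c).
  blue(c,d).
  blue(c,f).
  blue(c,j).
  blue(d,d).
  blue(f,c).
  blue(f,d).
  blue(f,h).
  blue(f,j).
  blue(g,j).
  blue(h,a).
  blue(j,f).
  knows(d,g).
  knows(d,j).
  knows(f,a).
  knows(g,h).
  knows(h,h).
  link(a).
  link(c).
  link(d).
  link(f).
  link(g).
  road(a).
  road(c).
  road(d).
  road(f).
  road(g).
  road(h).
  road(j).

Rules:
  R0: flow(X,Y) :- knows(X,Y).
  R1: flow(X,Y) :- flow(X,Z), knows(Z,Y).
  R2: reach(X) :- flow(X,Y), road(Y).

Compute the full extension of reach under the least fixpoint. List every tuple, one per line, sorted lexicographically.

reach(d)
reach(f)
reach(g)
reach(h)

round 1: derive flow(d,g) via R0 from knows(d,g)
round 1: derive flow(d,j) via R0 from knows(d,j)
round 1: derive flow(f,a) via R0 from knows(f,a)
round 1: derive flow(g,h) via R0 from knows(g,h)
round 1: derive flow(h,h) via R0 from knows(h,h)
round 2: derive flow(d,h) via R1 from flow(d,g), knows(g,h)
round 2: derive reach(d) via R2 from flow(d,g), road(g)
round 2: derive reach(f) via R2 from flow(f,a), road(a)
round 2: derive reach(g) via R2 from flow(g,h), road(h)
round 2: derive reach(h) via R2 from flow(h,h), road(h)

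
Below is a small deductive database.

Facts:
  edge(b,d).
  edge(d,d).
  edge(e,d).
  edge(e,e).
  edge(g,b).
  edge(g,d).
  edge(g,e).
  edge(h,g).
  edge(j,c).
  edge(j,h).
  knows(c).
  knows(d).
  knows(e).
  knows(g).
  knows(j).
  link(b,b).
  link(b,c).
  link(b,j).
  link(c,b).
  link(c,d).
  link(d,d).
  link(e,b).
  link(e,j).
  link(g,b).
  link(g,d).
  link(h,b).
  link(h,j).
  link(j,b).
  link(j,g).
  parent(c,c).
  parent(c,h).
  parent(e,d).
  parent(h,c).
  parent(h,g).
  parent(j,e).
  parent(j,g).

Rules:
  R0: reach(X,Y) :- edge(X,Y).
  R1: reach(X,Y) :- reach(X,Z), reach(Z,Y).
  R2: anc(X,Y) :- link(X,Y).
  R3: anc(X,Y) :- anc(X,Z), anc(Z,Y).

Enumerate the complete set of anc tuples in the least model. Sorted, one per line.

anc(b,b)
anc(b,c)
anc(b,d)
anc(b,g)
anc(b,j)
anc(c,b)
anc(c,c)
anc(c,d)
anc(c,g)
anc(c,j)
anc(d,d)
anc(e,b)
anc(e,c)
anc(e,d)
anc(e,g)
anc(e,j)
anc(g,b)
anc(g,c)
anc(g,d)
anc(g,g)
anc(g,j)
anc(h,b)
anc(h,c)
anc(h,d)
anc(h,g)
anc(h,j)
anc(j,b)
anc(j,c)
anc(j,d)
anc(j,g)
anc(j,j)

round 1: derive anc(b,b) via R2 from link(b,b)
round 1: derive anc(b,c) via R2 from link(b,c)
round 1: derive anc(b,j) via R2 from link(b,j)
round 1: derive anc(c,b) via R2 from link(c,b)
round 1: derive anc(c,d) via R2 from link(c,d)
round 1: derive anc(d,d) via R2 from link(d,d)
round 1: derive anc(e,b) via R2 from link(e,b)
round 1: derive anc(e,j) via R2 from link(e,j)
round 1: derive anc(g,b) via R2 from link(g,b)
round 1: derive anc(g,d) via R2 from link(g,d)
round 1: derive anc(h,b) via R2 from link(h,b)
round 1: derive anc(h,j) via R2 from link(h,j)
round 1: derive anc(j,b) via R2 from link(j,b)
round 1: derive anc(j,g) via R2 from link(j,g)
round 2: derive anc(b,d) via R3 from anc(b,c), anc(c,d)
round 2: derive anc(b,g) via R3 from anc(b,j), anc(j,g)
round 2: derive anc(c,c) via R3 from anc(c,b), anc(b,c)
round 2: derive anc(c,j) via R3 from anc(c,b), anc(b,j)
round 2: derive anc(e,c) via R3 from anc(e,b), anc(b,c)
round 2: derive anc(e,g) via R3 from anc(e,j), anc(j,g)
round 2: derive anc(g,c) via R3 from anc(g,b), anc(b,c)
round 2: derive anc(g,j) via R3 from anc(g,b), anc(b,j)
round 2: derive anc(h,c) via R3 from anc(h,b), anc(b,c)
round 2: derive anc(h,g) via R3 from anc(h,j), anc(j,g)
round 2: derive anc(j,c) via R3 from anc(j,b), anc(b,c)
round 2: derive anc(j,d) via R3 from anc(j,g), anc(g,d)
round 2: derive anc(j,j) via R3 from anc(j,b), anc(b,j)
round 3: derive anc(c,g) via R3 from anc(c,b), anc(b,g)
round 3: derive anc(e,d) via R3 from anc(e,b), anc(b,d)
round 3: derive anc(g,g) via R3 from anc(g,b), anc(b,g)
round 3: derive anc(h,d) via R3 from anc(h,b), anc(b,d)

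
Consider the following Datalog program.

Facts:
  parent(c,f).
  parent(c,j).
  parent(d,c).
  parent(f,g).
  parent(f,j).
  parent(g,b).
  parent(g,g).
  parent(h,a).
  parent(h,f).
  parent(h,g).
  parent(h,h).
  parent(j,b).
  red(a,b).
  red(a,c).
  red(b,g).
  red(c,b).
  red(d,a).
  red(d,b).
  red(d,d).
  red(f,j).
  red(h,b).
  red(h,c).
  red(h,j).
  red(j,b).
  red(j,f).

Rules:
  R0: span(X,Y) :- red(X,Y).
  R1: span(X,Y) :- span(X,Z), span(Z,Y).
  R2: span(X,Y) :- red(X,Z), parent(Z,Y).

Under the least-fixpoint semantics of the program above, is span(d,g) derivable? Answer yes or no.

yes

round 1: derive span(a,b) via R0 from red(a,b)
round 1: derive span(a,c) via R0 from red(a,c)
round 1: derive span(b,g) via R0 from red(b,g)
round 1: derive span(c,b) via R0 from red(c,b)
round 1: derive span(d,a) via R0 from red(d,a)
round 1: derive span(d,b) via R0 from red(d,b)
round 1: derive span(d,d) via R0 from red(d,d)
round 1: derive span(f,j) via R0 from red(f,j)
round 1: derive span(h,b) via R0 from red(h,b)
round 1: derive span(h,c) via R0 from red(h,c)
round 1: derive span(h,j) via R0 from red(h,j)
round 1: derive span(j,b) via R0 from red(j,b)
round 1: derive span(j,f) via R0 from red(j,f)
round 1: derive span(a,f) via R2 from red(a,c), parent(c,f)
round 1: derive span(a,j) via R2 from red(a,c), parent(c,j)
round 1: derive span(b,b) via R2 from red(b,g), parent(g,b)
round 1: derive span(d,c) via R2 from red(d,d), parent(d,c)
round 1: derive span(f,b) via R2 from red(f,j), parent(j,b)
round 1: derive span(h,f) via R2 from red(h,c), parent(c,f)
round 1: derive span(j,g) via R2 from red(j,f), parent(f,g)
round 1: derive span(j,j) via R2 from red(j,f), parent(f,j)
round 2: derive span(a,g) via R1 from span(a,b), span(b,g)
round 2: derive span(c,g) via R1 from span(c,b), span(b,g)
round 2: derive span(d,f) via R1 from span(d,a), span(a,f)
round 2: derive span(d,g) via R1 from span(d,b), span(b,g)
round 2: derive span(d,j) via R1 from span(d,a), span(a,j)
round 2: derive span(f,f) via R1 from span(f,j), span(j,f)
round 2: derive span(f,g) via R1 from span(f,b), span(b,g)
round 2: derive span(h,g) via R1 from span(h,b), span(b,g)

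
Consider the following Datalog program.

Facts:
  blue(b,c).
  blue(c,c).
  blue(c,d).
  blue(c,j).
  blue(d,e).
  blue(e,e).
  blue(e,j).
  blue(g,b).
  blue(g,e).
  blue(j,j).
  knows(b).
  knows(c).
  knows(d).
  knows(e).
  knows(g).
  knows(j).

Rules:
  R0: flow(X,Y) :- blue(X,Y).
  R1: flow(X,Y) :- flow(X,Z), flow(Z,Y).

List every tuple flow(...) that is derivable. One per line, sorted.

round 1: derive flow(b,c) via R0 from blue(b,c)
round 1: derive flow(c,c) via R0 from blue(c,c)
round 1: derive flow(c,d) via R0 from blue(c,d)
round 1: derive flow(c,j) via R0 from blue(c,j)
round 1: derive flow(d,e) via R0 from blue(d,e)
round 1: derive flow(e,e) via R0 from blue(e,e)
round 1: derive flow(e,j) via R0 from blue(e,j)
round 1: derive flow(g,b) via R0 from blue(g,b)
round 1: derive flow(g,e) via R0 from blue(g,e)
round 1: derive flow(j,j) via R0 from blue(j,j)
round 2: derive flow(b,d) via R1 from flow(b,c), flow(c,d)
round 2: derive flow(b,j) via R1 from flow(b,c), flow(c,j)
round 2: derive flow(c,e) via R1 from flow(c,d), flow(d,e)
round 2: derive flow(d,j) via R1 from flow(d,e), flow(e,j)
round 2: derive flow(g,c) via R1 from flow(g,b), flow(b,c)
round 2: derive flow(g,j) via R1 from flow(g,e), flow(e,j)
round 3: derive flow(b,e) via R1 from flow(b,c), flow(c,e)
round 3: derive flow(g,d) via R1 from flow(g,b), flow(b,d)

flow(b,c)
flow(b,d)
flow(b,e)
flow(b,j)
flow(c,c)
flow(c,d)
flow(c,e)
flow(c,j)
flow(d,e)
flow(d,j)
flow(e,e)
flow(e,j)
flow(g,b)
flow(g,c)
flow(g,d)
flow(g,e)
flow(g,j)
flow(j,j)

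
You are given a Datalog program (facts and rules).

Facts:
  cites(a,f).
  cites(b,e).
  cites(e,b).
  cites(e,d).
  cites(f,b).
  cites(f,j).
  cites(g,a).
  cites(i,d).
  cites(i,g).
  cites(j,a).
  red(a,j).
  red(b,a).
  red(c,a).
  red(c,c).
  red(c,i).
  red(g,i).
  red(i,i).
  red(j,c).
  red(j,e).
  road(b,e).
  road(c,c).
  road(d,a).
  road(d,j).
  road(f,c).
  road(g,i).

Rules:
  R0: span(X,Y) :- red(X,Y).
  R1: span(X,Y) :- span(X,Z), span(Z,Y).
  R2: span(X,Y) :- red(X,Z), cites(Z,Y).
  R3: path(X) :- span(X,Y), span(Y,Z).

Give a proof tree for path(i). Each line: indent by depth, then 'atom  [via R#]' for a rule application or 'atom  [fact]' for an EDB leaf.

round 1: derive span(a,j) via R0 from red(a,j)
round 1: derive span(b,a) via R0 from red(b,a)
round 1: derive span(c,a) via R0 from red(c,a)
round 1: derive span(c,c) via R0 from red(c,c)
round 1: derive span(c,i) via R0 from red(c,i)
round 1: derive span(g,i) via R0 from red(g,i)
round 1: derive span(i,i) via R0 from red(i,i)
round 1: derive span(j,c) via R0 from red(j,c)
round 1: derive span(j,e) via R0 from red(j,e)
round 1: derive span(a,a) via R2 from red(a,j), cites(j,a)
round 1: derive span(b,f) via R2 from red(b,a), cites(a,f)
round 1: derive span(c,d) via R2 from red(c,i), cites(i,d)
round 1: derive span(c,f) via R2 from red(c,a), cites(a,f)
round 1: derive span(c,g) via R2 from red(c,i), cites(i,g)
round 1: derive span(g,d) via R2 from red(g,i), cites(i,d)
round 1: derive span(g,g) via R2 from red(g,i), cites(i,g)
round 1: derive span(i,d) via R2 from red(i,i), cites(i,d)
round 1: derive span(i,g) via R2 from red(i,i), cites(i,g)
round 1: derive span(j,b) via R2 from red(j,e), cites(e,b)
round 1: derive span(j,d) via R2 from red(j,e), cites(e,d)
round 2: derive span(a,b) via R1 from span(a,j), span(j,b)
round 2: derive span(a,c) via R1 from span(a,j), span(j,c)
round 2: derive span(a,d) via R1 from span(a,j), span(j,d)
round 2: derive span(a,e) via R1 from span(a,j), span(j,e)
round 2: derive span(b,j) via R1 from span(b,a), span(a,j)
round 2: derive span(c,j) via R1 from span(c,a), span(a,j)
round 2: derive span(j,a) via R1 from span(j,b), span(b,a)
round 2: derive span(j,f) via R1 from span(j,b), span(b,f)
round 2: derive span(j,g) via R1 from span(j,c), span(c,g)
round 2: derive span(j,i) via R1 from span(j,c), span(c,i)
round 2: derive path(a) via R3 from span(a,a), span(a,a)
round 2: derive path(b) via R3 from span(b,a), span(a,a)
round 2: derive path(c) via R3 from span(c,a), span(a,a)
round 2: derive path(g) via R3 from span(g,g), span(g,d)
round 2: derive path(i) via R3 from span(i,g), span(g,d)
round 2: derive path(j) via R3 from span(j,b), span(b,a)
round 3: derive span(a,f) via R1 from span(a,b), span(b,f)
round 3: derive span(a,g) via R1 from span(a,c), span(c,g)
round 3: derive span(a,i) via R1 from span(a,c), span(c,i)
round 3: derive span(b,b) via R1 from span(b,a), span(a,b)
round 3: derive span(b,c) via R1 from span(b,a), span(a,c)
round 3: derive span(b,d) via R1 from span(b,a), span(a,d)
round 3: derive span(b,e) via R1 from span(b,a), span(a,e)
round 3: derive span(b,g) via R1 from span(b,j), span(j,g)
round 3: derive span(b,i) via R1 from span(b,j), span(j,i)
round 3: derive span(c,b) via R1 from span(c,a), span(a,b)
round 3: derive span(c,e) via R1 from span(c,a), span(a,e)
round 3: derive span(j,j) via R1 from span(j,a), span(a,j)

path(i)  [via R3]
  span(i,g)  [via R2]
    red(i,i)  [fact]
    cites(i,g)  [fact]
  span(g,d)  [via R2]
    red(g,i)  [fact]
    cites(i,d)  [fact]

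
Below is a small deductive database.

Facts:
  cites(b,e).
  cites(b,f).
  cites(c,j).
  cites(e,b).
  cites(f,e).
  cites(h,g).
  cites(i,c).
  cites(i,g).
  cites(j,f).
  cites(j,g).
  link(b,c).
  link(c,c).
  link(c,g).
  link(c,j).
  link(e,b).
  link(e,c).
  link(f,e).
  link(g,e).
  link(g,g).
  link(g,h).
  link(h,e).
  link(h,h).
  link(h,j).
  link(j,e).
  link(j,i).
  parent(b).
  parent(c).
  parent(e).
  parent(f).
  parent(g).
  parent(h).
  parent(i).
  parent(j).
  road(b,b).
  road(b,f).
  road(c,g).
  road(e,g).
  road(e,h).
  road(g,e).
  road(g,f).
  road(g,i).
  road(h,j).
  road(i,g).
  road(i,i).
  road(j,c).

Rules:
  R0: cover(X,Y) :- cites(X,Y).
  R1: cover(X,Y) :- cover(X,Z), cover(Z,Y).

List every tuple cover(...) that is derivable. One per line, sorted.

cover(b,b)
cover(b,e)
cover(b,f)
cover(c,b)
cover(c,e)
cover(c,f)
cover(c,g)
cover(c,j)
cover(e,b)
cover(e,e)
cover(e,f)
cover(f,b)
cover(f,e)
cover(f,f)
cover(h,g)
cover(i,b)
cover(i,c)
cover(i,e)
cover(i,f)
cover(i,g)
cover(i,j)
cover(j,b)
cover(j,e)
cover(j,f)
cover(j,g)

round 1: derive cover(b,e) via R0 from cites(b,e)
round 1: derive cover(b,f) via R0 from cites(b,f)
round 1: derive cover(c,j) via R0 from cites(c,j)
round 1: derive cover(e,b) via R0 from cites(e,b)
round 1: derive cover(f,e) via R0 from cites(f,e)
round 1: derive cover(h,g) via R0 from cites(h,g)
round 1: derive cover(i,c) via R0 from cites(i,c)
round 1: derive cover(i,g) via R0 from cites(i,g)
round 1: derive cover(j,f) via R0 from cites(j,f)
round 1: derive cover(j,g) via R0 from cites(j,g)
round 2: derive cover(b,b) via R1 from cover(b,e), cover(e,b)
round 2: derive cover(c,f) via R1 from cover(c,j), cover(j,f)
round 2: derive cover(c,g) via R1 from cover(c,j), cover(j,g)
round 2: derive cover(e,e) via R1 from cover(e,b), cover(b,e)
round 2: derive cover(e,f) via R1 from cover(e,b), cover(b,f)
round 2: derive cover(f,b) via R1 from cover(f,e), cover(e,b)
round 2: derive cover(i,j) via R1 from cover(i,c), cover(c,j)
round 2: derive cover(j,e) via R1 from cover(j,f), cover(f,e)
round 3: derive cover(c,b) via R1 from cover(c,f), cover(f,b)
round 3: derive cover(c,e) via R1 from cover(c,f), cover(f,e)
round 3: derive cover(f,f) via R1 from cover(f,b), cover(b,f)
round 3: derive cover(i,e) via R1 from cover(i,j), cover(j,e)
round 3: derive cover(i,f) via R1 from cover(i,c), cover(c,f)
round 3: derive cover(j,b) via R1 from cover(j,e), cover(e,b)
round 4: derive cover(i,b) via R1 from cover(i,c), cover(c,b)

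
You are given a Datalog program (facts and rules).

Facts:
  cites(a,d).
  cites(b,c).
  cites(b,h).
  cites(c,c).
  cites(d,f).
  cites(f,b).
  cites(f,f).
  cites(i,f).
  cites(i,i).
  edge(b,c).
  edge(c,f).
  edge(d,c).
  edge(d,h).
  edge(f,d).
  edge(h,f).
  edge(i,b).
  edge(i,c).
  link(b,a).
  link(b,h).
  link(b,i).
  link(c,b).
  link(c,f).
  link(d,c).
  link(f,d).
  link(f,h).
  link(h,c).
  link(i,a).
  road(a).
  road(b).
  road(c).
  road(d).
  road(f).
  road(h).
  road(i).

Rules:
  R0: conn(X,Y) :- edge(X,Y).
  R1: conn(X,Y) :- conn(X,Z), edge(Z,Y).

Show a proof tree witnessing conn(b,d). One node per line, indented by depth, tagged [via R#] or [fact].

conn(b,d)  [via R1]
  conn(b,f)  [via R1]
    conn(b,c)  [via R0]
      edge(b,c)  [fact]
    edge(c,f)  [fact]
  edge(f,d)  [fact]

round 1: derive conn(b,c) via R0 from edge(b,c)
round 1: derive conn(c,f) via R0 from edge(c,f)
round 1: derive conn(d,c) via R0 from edge(d,c)
round 1: derive conn(d,h) via R0 from edge(d,h)
round 1: derive conn(f,d) via R0 from edge(f,d)
round 1: derive conn(h,f) via R0 from edge(h,f)
round 1: derive conn(i,b) via R0 from edge(i,b)
round 1: derive conn(i,c) via R0 from edge(i,c)
round 2: derive conn(b,f) via R1 from conn(b,c), edge(c,f)
round 2: derive conn(c,d) via R1 from conn(c,f), edge(f,d)
round 2: derive conn(d,f) via R1 from conn(d,c), edge(c,f)
round 2: derive conn(f,c) via R1 from conn(f,d), edge(d,c)
round 2: derive conn(f,h) via R1 from conn(f,d), edge(d,h)
round 2: derive conn(h,d) via R1 from conn(h,f), edge(f,d)
round 2: derive conn(i,f) via R1 from conn(i,c), edge(c,f)
round 3: derive conn(b,d) via R1 from conn(b,f), edge(f,d)
round 3: derive conn(c,c) via R1 from conn(c,d), edge(d,c)
round 3: derive conn(c,h) via R1 from conn(c,d), edge(d,h)
round 3: derive conn(d,d) via R1 from conn(d,f), edge(f,d)
round 3: derive conn(f,f) via R1 from conn(f,c), edge(c,f)
round 3: derive conn(h,c) via R1 from conn(h,d), edge(d,c)
round 3: derive conn(h,h) via R1 from conn(h,d), edge(d,h)
round 3: derive conn(i,d) via R1 from conn(i,f), edge(f,d)
round 4: derive conn(b,h) via R1 from conn(b,d), edge(d,h)
round 4: derive conn(i,h) via R1 from conn(i,d), edge(d,h)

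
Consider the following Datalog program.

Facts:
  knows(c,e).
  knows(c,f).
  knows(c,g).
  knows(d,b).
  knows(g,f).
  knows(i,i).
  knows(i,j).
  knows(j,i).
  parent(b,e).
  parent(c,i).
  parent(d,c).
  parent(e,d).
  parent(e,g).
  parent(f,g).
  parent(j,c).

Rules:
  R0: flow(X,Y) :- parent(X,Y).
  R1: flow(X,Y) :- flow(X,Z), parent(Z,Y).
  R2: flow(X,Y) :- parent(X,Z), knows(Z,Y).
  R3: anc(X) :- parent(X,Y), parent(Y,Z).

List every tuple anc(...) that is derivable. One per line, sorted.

anc(b)
anc(d)
anc(e)
anc(j)

round 1: derive anc(b) via R3 from parent(b,e), parent(e,d)
round 1: derive anc(d) via R3 from parent(d,c), parent(c,i)
round 1: derive anc(e) via R3 from parent(e,d), parent(d,c)
round 1: derive anc(j) via R3 from parent(j,c), parent(c,i)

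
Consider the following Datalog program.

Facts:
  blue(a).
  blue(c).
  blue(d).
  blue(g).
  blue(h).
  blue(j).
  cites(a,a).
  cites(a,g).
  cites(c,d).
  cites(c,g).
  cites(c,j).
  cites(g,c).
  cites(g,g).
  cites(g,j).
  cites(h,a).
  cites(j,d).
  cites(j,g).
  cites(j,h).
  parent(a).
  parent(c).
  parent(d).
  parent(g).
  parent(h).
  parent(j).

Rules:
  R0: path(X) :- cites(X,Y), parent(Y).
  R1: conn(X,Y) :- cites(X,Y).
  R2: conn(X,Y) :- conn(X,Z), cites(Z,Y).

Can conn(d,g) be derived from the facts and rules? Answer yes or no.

no

round 1: derive conn(a,a) via R1 from cites(a,a)
round 1: derive conn(a,g) via R1 from cites(a,g)
round 1: derive conn(c,d) via R1 from cites(c,d)
round 1: derive conn(c,g) via R1 from cites(c,g)
round 1: derive conn(c,j) via R1 from cites(c,j)
round 1: derive conn(g,c) via R1 from cites(g,c)
round 1: derive conn(g,g) via R1 from cites(g,g)
round 1: derive conn(g,j) via R1 from cites(g,j)
round 1: derive conn(h,a) via R1 from cites(h,a)
round 1: derive conn(j,d) via R1 from cites(j,d)
round 1: derive conn(j,g) via R1 from cites(j,g)
round 1: derive conn(j,h) via R1 from cites(j,h)
round 2: derive conn(a,c) via R2 from conn(a,g), cites(g,c)
round 2: derive conn(a,j) via R2 from conn(a,g), cites(g,j)
round 2: derive conn(c,c) via R2 from conn(c,g), cites(g,c)
round 2: derive conn(c,h) via R2 from conn(c,j), cites(j,h)
round 2: derive conn(g,d) via R2 from conn(g,c), cites(c,d)
round 2: derive conn(g,h) via R2 from conn(g,j), cites(j,h)
round 2: derive conn(h,g) via R2 from conn(h,a), cites(a,g)
round 2: derive conn(j,a) via R2 from conn(j,h), cites(h,a)
round 2: derive conn(j,c) via R2 from conn(j,g), cites(g,c)
round 2: derive conn(j,j) via R2 from conn(j,g), cites(g,j)
round 3: derive conn(a,d) via R2 from conn(a,c), cites(c,d)
round 3: derive conn(a,h) via R2 from conn(a,j), cites(j,h)
round 3: derive conn(c,a) via R2 from conn(c,h), cites(h,a)
round 3: derive conn(g,a) via R2 from conn(g,h), cites(h,a)
round 3: derive conn(h,c) via R2 from conn(h,g), cites(g,c)
round 3: derive conn(h,j) via R2 from conn(h,g), cites(g,j)
round 4: derive conn(h,d) via R2 from conn(h,c), cites(c,d)
round 4: derive conn(h,h) via R2 from conn(h,j), cites(j,h)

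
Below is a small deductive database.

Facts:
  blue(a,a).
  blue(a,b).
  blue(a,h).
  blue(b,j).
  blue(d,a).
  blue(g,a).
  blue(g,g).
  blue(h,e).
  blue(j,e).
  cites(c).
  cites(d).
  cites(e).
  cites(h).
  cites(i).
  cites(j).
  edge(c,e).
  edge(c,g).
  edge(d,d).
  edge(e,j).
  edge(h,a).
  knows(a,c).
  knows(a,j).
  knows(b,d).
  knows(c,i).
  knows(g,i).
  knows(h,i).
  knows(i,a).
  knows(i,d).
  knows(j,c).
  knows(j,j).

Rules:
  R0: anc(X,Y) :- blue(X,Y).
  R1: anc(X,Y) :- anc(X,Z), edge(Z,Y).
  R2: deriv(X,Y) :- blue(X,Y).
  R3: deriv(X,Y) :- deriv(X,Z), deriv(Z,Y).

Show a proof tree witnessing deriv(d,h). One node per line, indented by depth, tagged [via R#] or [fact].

deriv(d,h)  [via R3]
  deriv(d,a)  [via R2]
    blue(d,a)  [fact]
  deriv(a,h)  [via R2]
    blue(a,h)  [fact]

round 1: derive deriv(a,a) via R2 from blue(a,a)
round 1: derive deriv(a,b) via R2 from blue(a,b)
round 1: derive deriv(a,h) via R2 from blue(a,h)
round 1: derive deriv(b,j) via R2 from blue(b,j)
round 1: derive deriv(d,a) via R2 from blue(d,a)
round 1: derive deriv(g,a) via R2 from blue(g,a)
round 1: derive deriv(g,g) via R2 from blue(g,g)
round 1: derive deriv(h,e) via R2 from blue(h,e)
round 1: derive deriv(j,e) via R2 from blue(j,e)
round 2: derive deriv(a,e) via R3 from deriv(a,h), deriv(h,e)
round 2: derive deriv(a,j) via R3 from deriv(a,b), deriv(b,j)
round 2: derive deriv(b,e) via R3 from deriv(b,j), deriv(j,e)
round 2: derive deriv(d,b) via R3 from deriv(d,a), deriv(a,b)
round 2: derive deriv(d,h) via R3 from deriv(d,a), deriv(a,h)
round 2: derive deriv(g,b) via R3 from deriv(g,a), deriv(a,b)
round 2: derive deriv(g,h) via R3 from deriv(g,a), deriv(a,h)
round 3: derive deriv(d,e) via R3 from deriv(d,a), deriv(a,e)
round 3: derive deriv(d,j) via R3 from deriv(d,a), deriv(a,j)
round 3: derive deriv(g,e) via R3 from deriv(g,a), deriv(a,e)
round 3: derive deriv(g,j) via R3 from deriv(g,a), deriv(a,j)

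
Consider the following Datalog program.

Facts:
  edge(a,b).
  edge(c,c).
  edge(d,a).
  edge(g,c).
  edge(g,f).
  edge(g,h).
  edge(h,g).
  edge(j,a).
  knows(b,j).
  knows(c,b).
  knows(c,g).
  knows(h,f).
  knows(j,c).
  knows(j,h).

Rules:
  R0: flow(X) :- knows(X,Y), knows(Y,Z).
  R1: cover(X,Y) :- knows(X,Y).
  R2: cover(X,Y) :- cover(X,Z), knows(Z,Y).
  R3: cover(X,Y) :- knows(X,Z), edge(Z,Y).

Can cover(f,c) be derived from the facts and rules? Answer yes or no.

round 1: derive cover(b,j) via R1 from knows(b,j)
round 1: derive cover(c,b) via R1 from knows(c,b)
round 1: derive cover(c,g) via R1 from knows(c,g)
round 1: derive cover(h,f) via R1 from knows(h,f)
round 1: derive cover(j,c) via R1 from knows(j,c)
round 1: derive cover(j,h) via R1 from knows(j,h)
round 1: derive cover(b,a) via R3 from knows(b,j), edge(j,a)
round 1: derive cover(c,c) via R3 from knows(c,g), edge(g,c)
round 1: derive cover(c,f) via R3 from knows(c,g), edge(g,f)
round 1: derive cover(c,h) via R3 from knows(c,g), edge(g,h)
round 1: derive cover(j,g) via R3 from knows(j,h), edge(h,g)
round 2: derive cover(b,c) via R2 from cover(b,j), knows(j,c)
round 2: derive cover(b,h) via R2 from cover(b,j), knows(j,h)
round 2: derive cover(c,j) via R2 from cover(c,b), knows(b,j)
round 2: derive cover(j,b) via R2 from cover(j,c), knows(c,b)
round 2: derive cover(j,f) via R2 from cover(j,h), knows(h,f)
round 3: derive cover(b,b) via R2 from cover(b,c), knows(c,b)
round 3: derive cover(b,f) via R2 from cover(b,h), knows(h,f)
round 3: derive cover(b,g) via R2 from cover(b,c), knows(c,g)
round 3: derive cover(j,j) via R2 from cover(j,b), knows(b,j)

no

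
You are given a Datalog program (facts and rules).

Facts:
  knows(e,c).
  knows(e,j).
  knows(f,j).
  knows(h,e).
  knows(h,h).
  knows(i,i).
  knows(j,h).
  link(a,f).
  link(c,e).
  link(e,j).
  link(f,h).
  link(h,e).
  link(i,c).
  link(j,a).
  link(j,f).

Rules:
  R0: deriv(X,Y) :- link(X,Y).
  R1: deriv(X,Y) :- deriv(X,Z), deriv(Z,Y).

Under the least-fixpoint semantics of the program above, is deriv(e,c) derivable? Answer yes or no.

round 1: derive deriv(a,f) via R0 from link(a,f)
round 1: derive deriv(c,e) via R0 from link(c,e)
round 1: derive deriv(e,j) via R0 from link(e,j)
round 1: derive deriv(f,h) via R0 from link(f,h)
round 1: derive deriv(h,e) via R0 from link(h,e)
round 1: derive deriv(i,c) via R0 from link(i,c)
round 1: derive deriv(j,a) via R0 from link(j,a)
round 1: derive deriv(j,f) via R0 from link(j,f)
round 2: derive deriv(a,h) via R1 from deriv(a,f), deriv(f,h)
round 2: derive deriv(c,j) via R1 from deriv(c,e), deriv(e,j)
round 2: derive deriv(e,a) via R1 from deriv(e,j), deriv(j,a)
round 2: derive deriv(e,f) via R1 from deriv(e,j), deriv(j,f)
round 2: derive deriv(f,e) via R1 from deriv(f,h), deriv(h,e)
round 2: derive deriv(h,j) via R1 from deriv(h,e), deriv(e,j)
round 2: derive deriv(i,e) via R1 from deriv(i,c), deriv(c,e)
round 2: derive deriv(j,h) via R1 from deriv(j,f), deriv(f,h)
round 3: derive deriv(a,e) via R1 from deriv(a,f), deriv(f,e)
round 3: derive deriv(a,j) via R1 from deriv(a,h), deriv(h,j)
round 3: derive deriv(c,a) via R1 from deriv(c,e), deriv(e,a)
round 3: derive deriv(c,f) via R1 from deriv(c,e), deriv(e,f)
round 3: derive deriv(c,h) via R1 from deriv(c,j), deriv(j,h)
round 3: derive deriv(e,e) via R1 from deriv(e,f), deriv(f,e)
round 3: derive deriv(e,h) via R1 from deriv(e,a), deriv(a,h)
round 3: derive deriv(f,a) via R1 from deriv(f,e), deriv(e,a)
round 3: derive deriv(f,f) via R1 from deriv(f,e), deriv(e,f)
round 3: derive deriv(f,j) via R1 from deriv(f,e), deriv(e,j)
round 3: derive deriv(h,a) via R1 from deriv(h,e), deriv(e,a)
round 3: derive deriv(h,f) via R1 from deriv(h,e), deriv(e,f)
round 3: derive deriv(h,h) via R1 from deriv(h,j), deriv(j,h)
round 3: derive deriv(i,a) via R1 from deriv(i,e), deriv(e,a)
round 3: derive deriv(i,f) via R1 from deriv(i,e), deriv(e,f)
round 3: derive deriv(i,j) via R1 from deriv(i,c), deriv(c,j)
round 3: derive deriv(j,e) via R1 from deriv(j,f), deriv(f,e)
round 3: derive deriv(j,j) via R1 from deriv(j,h), deriv(h,j)
round 4: derive deriv(a,a) via R1 from deriv(a,e), deriv(e,a)
round 4: derive deriv(i,h) via R1 from deriv(i,a), deriv(a,h)

no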